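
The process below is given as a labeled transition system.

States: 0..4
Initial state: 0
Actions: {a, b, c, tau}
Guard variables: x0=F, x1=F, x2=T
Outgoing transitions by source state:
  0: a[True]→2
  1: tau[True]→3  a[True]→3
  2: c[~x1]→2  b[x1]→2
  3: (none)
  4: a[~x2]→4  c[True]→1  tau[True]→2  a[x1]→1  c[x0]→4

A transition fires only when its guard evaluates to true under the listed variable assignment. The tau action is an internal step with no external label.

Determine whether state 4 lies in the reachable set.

After dropping false guards: 6 live edges.
Layer 0: {0}
Layer 1: {2}  now seen {0,2}
Reachable = {0,2}

Answer: UNREACHABLE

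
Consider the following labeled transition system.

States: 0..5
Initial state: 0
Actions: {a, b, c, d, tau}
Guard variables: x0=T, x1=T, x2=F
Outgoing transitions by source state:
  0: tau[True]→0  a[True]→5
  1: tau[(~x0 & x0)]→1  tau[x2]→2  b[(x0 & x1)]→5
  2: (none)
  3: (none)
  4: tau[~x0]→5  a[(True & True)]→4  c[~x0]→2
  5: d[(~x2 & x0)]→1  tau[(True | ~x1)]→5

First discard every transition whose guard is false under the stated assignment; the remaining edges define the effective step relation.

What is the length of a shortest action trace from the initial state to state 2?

Answer: UNREACHABLE

Working:
Layered search for 2:
  depth 0: {0}
  depth 1: {5}
  depth 2: {1}
2 never appears.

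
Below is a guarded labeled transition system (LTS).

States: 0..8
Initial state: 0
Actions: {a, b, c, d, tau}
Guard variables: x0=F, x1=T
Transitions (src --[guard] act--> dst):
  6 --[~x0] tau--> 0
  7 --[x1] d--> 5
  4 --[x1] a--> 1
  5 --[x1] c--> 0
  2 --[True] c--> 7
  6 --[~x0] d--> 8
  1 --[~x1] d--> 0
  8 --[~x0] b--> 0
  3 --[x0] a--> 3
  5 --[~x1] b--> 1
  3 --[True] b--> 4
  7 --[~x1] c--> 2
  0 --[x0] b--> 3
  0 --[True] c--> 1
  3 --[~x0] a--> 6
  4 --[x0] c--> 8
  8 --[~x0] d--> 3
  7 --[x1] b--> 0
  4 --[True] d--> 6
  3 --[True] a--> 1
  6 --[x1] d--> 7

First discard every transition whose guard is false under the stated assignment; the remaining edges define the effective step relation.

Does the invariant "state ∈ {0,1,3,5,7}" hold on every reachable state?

Answer: INVARIANT HOLDS

Working:
Allowed set {0,1,3,5,7}
Reachable = {0,1}
  0: ✓
  1: ✓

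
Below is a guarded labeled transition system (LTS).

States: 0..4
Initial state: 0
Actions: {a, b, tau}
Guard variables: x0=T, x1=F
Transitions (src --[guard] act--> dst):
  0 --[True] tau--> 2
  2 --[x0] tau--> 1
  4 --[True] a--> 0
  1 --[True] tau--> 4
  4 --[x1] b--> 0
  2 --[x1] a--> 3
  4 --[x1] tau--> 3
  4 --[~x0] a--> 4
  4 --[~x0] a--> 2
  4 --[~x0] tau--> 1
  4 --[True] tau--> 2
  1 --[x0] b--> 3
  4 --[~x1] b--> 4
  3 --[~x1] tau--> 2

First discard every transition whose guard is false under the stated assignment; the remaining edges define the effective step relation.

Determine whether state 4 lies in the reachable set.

After dropping false guards: 8 live edges.
Layer 0: {0}
Layer 1: {2}  total {0,2}
Layer 2: {1}  total {0,1,2}
Layer 3: {3,4}  total {0,1,2,3,4}
Reachable = {0,1,2,3,4}
Path to 4: tau·tau·tau

Answer: REACHABLE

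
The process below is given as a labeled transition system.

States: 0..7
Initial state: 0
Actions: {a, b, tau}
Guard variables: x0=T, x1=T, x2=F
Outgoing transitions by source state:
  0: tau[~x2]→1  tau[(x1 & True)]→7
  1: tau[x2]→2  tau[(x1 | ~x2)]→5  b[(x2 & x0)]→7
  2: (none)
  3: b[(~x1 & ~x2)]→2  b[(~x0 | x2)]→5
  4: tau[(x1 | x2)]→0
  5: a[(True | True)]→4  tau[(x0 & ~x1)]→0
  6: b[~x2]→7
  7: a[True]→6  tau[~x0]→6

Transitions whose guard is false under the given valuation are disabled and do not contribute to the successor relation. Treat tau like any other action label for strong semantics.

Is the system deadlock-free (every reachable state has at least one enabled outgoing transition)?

Answer: DEADLOCK-FREE

Trace:
R = {0,1,4,5,6,7}
  0: tau→1  tau→7  [2 out]
  1: tau→5  [1 out]
  4: tau→0  [1 out]
  5: a→4  [1 out]
  6: b→7  [1 out]
  7: a→6  [1 out]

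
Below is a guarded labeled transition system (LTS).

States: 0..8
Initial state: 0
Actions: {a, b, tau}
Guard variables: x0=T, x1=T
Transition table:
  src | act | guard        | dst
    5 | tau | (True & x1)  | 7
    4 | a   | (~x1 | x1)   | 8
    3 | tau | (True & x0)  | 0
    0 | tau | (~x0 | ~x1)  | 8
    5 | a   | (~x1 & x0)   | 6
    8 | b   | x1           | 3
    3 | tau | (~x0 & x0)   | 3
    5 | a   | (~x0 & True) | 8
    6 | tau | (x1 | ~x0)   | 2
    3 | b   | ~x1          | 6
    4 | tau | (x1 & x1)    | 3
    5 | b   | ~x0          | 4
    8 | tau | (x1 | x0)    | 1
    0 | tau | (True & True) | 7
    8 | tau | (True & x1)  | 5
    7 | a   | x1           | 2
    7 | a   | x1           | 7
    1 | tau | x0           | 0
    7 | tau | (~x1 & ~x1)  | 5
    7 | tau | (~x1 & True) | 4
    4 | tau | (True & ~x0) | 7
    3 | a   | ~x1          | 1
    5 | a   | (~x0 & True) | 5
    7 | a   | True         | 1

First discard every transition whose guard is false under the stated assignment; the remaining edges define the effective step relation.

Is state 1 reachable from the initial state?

Guard filter leaves 13 enabled edge(s).
depth 0: {0}
depth 1: {7}  cumulative {0,7}
depth 2: {1,2}  cumulative {0,1,2,7}
Reach set: {0,1,2,7}
Path to 1: tau·a

Answer: REACHABLE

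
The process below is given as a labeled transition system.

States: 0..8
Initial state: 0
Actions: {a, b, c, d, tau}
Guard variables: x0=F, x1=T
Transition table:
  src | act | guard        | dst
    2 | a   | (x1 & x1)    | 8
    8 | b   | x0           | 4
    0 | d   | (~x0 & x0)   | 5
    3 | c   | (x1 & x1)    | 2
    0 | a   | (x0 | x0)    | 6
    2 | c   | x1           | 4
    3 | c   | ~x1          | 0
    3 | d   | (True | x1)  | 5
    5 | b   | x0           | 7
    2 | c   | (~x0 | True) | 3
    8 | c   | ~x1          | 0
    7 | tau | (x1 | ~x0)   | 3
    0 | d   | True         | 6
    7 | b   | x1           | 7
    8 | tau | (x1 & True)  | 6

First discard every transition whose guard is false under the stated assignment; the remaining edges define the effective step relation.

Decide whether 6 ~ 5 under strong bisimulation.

Bisimulation quotient by refinement:
  π0 = {{0,1,2,3,4,5,6,7,8}}
  π1 = {{0},{1,4,5,6},{2},{3},{7},{8}}
Fixed point at round 2; 6 class(es).
class of 6: {1,4,5,6}; class of 5: {1,4,5,6}

Answer: BISIMILAR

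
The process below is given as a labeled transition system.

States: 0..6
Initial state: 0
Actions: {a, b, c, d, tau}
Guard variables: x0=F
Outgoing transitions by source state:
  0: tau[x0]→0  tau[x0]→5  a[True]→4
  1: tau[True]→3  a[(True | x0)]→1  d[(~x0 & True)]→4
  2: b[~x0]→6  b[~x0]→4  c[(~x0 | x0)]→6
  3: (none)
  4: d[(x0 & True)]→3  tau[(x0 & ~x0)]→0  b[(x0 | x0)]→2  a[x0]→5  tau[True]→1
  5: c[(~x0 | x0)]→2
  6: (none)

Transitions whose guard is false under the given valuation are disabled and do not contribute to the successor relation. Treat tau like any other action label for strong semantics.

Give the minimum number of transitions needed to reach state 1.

Breadth-first toward 1:
  depth 0: {0}
  depth 1: {4}
  depth 2: {1}
1 enters at depth 2; path a·tau

Answer: 2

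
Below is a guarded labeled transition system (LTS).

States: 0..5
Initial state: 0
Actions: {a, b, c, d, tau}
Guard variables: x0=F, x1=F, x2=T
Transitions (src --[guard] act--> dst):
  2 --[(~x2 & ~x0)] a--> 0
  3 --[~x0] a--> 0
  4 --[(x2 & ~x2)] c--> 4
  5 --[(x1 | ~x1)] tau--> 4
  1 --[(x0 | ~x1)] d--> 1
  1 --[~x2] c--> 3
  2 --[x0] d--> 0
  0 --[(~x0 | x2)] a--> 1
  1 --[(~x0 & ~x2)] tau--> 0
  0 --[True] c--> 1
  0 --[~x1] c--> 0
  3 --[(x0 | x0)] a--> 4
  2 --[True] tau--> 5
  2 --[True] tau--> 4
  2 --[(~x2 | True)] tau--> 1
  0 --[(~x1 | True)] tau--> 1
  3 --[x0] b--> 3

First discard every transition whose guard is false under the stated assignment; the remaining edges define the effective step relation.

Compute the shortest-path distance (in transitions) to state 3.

Breadth-first toward 3:
  depth 0: {0}
  depth 1: {1}
3 never appears.

Answer: UNREACHABLE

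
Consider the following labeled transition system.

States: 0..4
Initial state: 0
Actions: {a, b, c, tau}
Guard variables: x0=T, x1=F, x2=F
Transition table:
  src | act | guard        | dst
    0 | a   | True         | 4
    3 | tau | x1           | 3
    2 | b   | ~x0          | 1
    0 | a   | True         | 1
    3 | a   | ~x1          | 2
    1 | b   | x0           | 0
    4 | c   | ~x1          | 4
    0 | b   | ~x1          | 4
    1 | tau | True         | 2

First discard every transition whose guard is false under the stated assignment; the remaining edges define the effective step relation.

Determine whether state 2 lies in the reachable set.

Answer: REACHABLE

Working:
After dropping false guards: 7 live edges.
Layer 0: {0}
Layer 1: {1,4}  cumulative {0,1,4}
Layer 2: {2}  cumulative {0,1,2,4}
Reachable = {0,1,2,4}
trace reaching 2: a·tau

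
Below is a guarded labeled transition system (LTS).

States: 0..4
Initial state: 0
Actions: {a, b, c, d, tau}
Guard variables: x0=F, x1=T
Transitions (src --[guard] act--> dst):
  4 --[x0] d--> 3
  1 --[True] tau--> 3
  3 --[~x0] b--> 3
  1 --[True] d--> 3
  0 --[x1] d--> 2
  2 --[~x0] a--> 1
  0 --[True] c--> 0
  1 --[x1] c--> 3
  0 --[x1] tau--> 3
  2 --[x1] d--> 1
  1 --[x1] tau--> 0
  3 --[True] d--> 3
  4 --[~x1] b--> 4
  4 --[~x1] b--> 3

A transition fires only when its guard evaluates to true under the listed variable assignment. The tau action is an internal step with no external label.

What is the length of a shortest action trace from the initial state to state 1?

BFS to 1:
  Layer 0: {0}
  Layer 1: {2,3}
  Layer 2: {1}
first hit 1 at d=2 via d·a

Answer: 2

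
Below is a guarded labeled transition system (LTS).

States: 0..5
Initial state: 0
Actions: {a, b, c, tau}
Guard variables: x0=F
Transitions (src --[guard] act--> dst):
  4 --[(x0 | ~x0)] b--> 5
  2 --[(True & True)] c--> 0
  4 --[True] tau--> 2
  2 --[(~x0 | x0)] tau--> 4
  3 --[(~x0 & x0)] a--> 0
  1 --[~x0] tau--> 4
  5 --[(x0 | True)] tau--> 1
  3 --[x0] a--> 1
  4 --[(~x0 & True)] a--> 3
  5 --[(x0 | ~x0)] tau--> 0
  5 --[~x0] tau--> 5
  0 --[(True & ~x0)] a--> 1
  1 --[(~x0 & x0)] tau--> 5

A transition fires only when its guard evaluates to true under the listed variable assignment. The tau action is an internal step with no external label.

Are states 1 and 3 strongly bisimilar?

Bisimulation quotient by refinement:
  round 0: {{0,1,2,3,4,5}}
  round 1: {{0},{1,5},{2},{3},{4}}
  round 2: {{0},{1},{2},{3},{4},{5}}
stable after 3 split(s): 6 block(s)
1∈{1}, 3∈{3}

Answer: NOT BISIMILAR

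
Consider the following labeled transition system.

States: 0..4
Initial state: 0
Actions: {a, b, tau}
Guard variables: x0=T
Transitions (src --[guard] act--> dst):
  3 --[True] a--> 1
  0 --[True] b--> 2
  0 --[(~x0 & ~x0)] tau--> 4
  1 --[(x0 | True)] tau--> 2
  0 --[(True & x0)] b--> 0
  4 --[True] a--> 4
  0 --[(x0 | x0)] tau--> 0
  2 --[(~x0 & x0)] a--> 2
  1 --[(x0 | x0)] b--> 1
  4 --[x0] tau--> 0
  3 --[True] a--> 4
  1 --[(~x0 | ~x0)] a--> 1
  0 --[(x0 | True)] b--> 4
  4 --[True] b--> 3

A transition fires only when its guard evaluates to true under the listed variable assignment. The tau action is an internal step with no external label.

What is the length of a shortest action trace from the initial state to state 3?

Answer: 2

Analysis:
Layered search for 3:
  L0 = {0}
  L1 = {2,4}
  L2 = {3}
first hit 3 at d=2 via b·b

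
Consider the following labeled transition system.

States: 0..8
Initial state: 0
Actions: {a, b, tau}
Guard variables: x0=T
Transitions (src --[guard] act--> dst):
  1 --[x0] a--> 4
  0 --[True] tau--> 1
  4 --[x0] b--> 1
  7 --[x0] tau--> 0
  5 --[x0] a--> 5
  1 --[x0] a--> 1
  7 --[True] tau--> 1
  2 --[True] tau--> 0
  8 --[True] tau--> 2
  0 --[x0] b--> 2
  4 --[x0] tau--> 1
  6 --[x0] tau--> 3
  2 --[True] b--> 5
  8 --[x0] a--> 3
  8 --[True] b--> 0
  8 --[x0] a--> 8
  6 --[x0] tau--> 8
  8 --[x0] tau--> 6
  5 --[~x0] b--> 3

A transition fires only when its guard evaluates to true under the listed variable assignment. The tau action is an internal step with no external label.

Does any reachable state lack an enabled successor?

Answer: DEADLOCK-FREE

Working:
Reach set: {0,1,2,4,5}
  0: b→2  tau→1  [2 out]
  1: a→1  a→4  [2 out]
  2: b→5  tau→0  [2 out]
  4: b→1  tau→1  [2 out]
  5: a→5  [1 out]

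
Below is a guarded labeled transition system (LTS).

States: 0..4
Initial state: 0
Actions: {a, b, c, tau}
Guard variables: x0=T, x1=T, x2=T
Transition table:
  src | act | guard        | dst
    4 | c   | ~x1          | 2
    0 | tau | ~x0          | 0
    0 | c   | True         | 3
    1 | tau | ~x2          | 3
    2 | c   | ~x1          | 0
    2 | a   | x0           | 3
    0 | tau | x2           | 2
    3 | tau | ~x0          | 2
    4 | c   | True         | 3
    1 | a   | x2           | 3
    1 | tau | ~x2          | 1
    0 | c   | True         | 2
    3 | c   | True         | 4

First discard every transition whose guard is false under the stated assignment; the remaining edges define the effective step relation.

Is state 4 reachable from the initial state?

Guard filter leaves 7 enabled edge(s).
L0 = {0}
L1 = {2,3}  cumulative {0,2,3}
L2 = {4}  cumulative {0,2,3,4}
R = {0,2,3,4}
trace reaching 4: c·c

Answer: REACHABLE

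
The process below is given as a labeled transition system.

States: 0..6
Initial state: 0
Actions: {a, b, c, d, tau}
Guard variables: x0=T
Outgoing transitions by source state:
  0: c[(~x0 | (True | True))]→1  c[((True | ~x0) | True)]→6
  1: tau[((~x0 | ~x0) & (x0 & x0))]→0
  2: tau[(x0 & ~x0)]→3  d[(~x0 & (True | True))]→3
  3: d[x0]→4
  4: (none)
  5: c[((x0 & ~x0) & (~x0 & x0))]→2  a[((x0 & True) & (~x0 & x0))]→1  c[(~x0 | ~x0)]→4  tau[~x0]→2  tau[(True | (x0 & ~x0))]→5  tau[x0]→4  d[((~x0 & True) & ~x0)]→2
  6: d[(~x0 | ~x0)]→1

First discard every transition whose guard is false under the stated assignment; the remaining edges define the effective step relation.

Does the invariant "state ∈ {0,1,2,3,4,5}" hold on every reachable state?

Answer: INVARIANT VIOLATED at state 6

Analysis:
Inv-set: {0,1,2,3,4,5}
R = {0,1,6}
  0: ✓
  1: ✓
  6: ✗ unsafe
witness against invariant: c → 6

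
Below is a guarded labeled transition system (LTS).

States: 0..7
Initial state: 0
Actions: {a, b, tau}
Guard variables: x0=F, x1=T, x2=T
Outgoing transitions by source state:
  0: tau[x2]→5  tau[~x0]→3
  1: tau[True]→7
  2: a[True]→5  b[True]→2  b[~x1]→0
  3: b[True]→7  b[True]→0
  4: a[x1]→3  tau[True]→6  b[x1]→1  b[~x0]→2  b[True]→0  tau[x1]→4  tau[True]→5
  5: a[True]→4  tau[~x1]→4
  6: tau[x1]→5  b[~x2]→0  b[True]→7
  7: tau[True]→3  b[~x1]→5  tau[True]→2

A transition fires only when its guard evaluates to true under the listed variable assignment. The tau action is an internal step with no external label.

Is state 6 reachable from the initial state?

19 transition(s) survive guard evaluation.
L0 = {0}
L1 = {3,5}  cumulative {0,3,5}
L2 = {4,7}  cumulative {0,3,4,5,7}
L3 = {1,2,6}  cumulative {0,1,2,3,4,5,6,7}
Reachable = {0,1,2,3,4,5,6,7}
witness 6: tau·a·tau

Answer: REACHABLE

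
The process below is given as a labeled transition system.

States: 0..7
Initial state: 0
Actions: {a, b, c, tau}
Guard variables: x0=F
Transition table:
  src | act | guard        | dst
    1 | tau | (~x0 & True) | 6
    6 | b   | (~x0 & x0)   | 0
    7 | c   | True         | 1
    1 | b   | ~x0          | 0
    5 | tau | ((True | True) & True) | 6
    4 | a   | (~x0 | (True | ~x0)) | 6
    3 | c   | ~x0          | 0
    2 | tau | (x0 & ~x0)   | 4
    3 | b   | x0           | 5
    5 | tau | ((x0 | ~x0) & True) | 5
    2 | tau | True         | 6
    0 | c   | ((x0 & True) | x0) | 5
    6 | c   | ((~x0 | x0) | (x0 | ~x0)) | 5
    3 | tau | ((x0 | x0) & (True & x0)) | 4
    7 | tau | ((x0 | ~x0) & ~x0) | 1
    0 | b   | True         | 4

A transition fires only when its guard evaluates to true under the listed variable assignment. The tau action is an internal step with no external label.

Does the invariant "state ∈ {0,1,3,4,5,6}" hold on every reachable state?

Safe = {0,1,3,4,5,6}
R = {0,4,5,6}
  0: safe
  4: safe
  5: safe
  6: safe

Answer: INVARIANT HOLDS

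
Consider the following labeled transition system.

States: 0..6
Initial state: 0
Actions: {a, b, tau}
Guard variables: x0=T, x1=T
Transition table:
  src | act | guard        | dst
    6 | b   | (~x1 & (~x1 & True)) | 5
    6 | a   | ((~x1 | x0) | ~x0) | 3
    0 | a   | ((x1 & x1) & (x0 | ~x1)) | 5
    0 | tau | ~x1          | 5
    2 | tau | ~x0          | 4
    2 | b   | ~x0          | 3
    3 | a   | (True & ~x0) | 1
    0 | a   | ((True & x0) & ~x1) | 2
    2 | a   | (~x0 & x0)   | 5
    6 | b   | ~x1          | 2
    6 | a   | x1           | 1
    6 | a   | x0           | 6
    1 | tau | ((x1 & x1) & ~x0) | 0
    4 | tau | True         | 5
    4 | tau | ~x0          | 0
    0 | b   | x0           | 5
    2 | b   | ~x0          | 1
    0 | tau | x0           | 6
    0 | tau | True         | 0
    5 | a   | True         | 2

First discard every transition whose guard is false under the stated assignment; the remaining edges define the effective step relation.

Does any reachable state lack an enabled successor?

Reach set: {0,1,2,3,5,6}
  0: a→5  b→5  tau→0  tau→6  [4 exit(s)]
  1: ∅  [no exit]
  2: ∅  [no exit]
  3: ∅  [no exit]
  5: a→2  [1 exit(s)]
  6: a→1  a→3  a→6  [3 exit(s)]
Path to 1: tau·a

Answer: DEADLOCK at state 1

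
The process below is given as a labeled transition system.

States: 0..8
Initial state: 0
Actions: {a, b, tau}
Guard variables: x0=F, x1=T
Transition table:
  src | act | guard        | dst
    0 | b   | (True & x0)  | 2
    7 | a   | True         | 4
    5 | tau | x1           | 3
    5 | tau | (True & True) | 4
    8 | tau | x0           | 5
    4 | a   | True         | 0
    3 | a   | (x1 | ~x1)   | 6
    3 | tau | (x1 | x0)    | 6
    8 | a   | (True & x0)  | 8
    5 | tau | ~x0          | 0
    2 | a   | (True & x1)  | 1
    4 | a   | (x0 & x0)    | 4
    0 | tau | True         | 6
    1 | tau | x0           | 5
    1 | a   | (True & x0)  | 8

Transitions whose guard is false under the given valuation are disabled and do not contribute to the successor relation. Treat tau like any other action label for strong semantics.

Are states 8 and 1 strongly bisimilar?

Refine partition for ~:
  P[0] = {{0,1,2,3,4,5,6,7,8}}
  P[1] = {{0,5},{1,6,8},{2,4,7},{3}}
  P[2] = {{0},{1,6,8},{2},{3},{4},{5},{7}}
Fixed point at round 3; 7 class(es).
[8]={1,6,8}  [1]={1,6,8}

Answer: BISIMILAR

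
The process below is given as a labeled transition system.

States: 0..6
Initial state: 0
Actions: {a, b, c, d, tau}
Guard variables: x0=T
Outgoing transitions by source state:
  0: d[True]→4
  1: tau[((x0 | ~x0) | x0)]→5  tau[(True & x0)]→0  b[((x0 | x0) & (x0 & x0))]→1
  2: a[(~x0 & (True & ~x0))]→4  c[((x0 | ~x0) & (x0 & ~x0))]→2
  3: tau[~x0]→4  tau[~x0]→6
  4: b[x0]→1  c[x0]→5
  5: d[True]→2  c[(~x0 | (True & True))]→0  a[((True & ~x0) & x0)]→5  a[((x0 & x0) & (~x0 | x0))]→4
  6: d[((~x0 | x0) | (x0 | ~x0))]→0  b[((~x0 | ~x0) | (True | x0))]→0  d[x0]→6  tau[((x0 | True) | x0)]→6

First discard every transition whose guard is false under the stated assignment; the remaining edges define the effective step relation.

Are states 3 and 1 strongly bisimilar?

Refine partition for ~:
  round 0: {{0,1,2,3,4,5,6}}
  round 1: {{0},{1},{2,3},{4},{5},{6}}
Fixed point at round 2; 6 class(es).
[3]={2,3}  [1]={1}

Answer: NOT BISIMILAR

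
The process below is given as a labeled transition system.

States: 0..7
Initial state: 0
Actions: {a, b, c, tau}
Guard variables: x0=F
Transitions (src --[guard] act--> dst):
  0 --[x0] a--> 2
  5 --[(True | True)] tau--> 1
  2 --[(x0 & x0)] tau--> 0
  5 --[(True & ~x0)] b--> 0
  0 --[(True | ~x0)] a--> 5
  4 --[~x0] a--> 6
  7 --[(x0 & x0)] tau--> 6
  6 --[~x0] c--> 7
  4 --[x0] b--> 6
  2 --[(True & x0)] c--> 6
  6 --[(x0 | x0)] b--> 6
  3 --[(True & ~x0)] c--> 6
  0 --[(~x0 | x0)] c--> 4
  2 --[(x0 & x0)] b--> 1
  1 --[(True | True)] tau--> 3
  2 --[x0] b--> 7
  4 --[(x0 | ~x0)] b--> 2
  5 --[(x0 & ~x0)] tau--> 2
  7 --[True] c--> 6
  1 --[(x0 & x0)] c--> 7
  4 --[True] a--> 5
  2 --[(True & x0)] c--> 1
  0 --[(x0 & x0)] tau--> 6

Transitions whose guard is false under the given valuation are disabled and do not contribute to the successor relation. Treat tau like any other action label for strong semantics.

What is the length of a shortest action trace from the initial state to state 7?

Answer: 3

Analysis:
Breadth-first toward 7:
  L0 = {0}
  L1 = {4,5}
  L2 = {1,2,6}
  L3 = {3,7}
first hit 7 at d=3 via c·a·c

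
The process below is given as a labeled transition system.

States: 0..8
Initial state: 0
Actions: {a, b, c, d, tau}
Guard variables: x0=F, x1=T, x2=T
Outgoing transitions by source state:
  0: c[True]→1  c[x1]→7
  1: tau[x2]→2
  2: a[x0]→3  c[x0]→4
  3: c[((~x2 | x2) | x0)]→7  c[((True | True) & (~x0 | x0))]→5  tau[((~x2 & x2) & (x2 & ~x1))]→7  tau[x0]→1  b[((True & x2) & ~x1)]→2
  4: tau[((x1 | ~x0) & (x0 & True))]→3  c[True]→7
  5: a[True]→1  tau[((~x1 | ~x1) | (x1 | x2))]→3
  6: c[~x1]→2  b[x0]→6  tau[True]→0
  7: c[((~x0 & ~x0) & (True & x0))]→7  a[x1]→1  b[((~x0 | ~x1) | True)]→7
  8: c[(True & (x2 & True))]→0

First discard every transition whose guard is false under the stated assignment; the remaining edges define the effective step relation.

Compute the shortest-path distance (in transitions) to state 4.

Layered search for 4:
  Layer 0: {0}
  Layer 1: {1,7}
  Layer 2: {2}
4 never appears.

Answer: UNREACHABLE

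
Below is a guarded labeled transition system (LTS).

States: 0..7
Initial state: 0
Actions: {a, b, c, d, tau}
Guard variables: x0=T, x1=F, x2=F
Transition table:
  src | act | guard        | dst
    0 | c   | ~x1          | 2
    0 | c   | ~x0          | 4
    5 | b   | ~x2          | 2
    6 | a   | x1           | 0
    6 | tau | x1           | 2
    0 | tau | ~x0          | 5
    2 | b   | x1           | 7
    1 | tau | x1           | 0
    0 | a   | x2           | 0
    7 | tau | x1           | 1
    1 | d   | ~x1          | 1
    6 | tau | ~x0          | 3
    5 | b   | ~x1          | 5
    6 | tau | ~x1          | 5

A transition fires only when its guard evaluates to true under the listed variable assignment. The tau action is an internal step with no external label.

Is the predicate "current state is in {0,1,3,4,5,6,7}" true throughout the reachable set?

Allowed set {0,1,3,4,5,6,7}
Reachable = {0,2}
  0: ok
  2: ✗ unsafe
witness against invariant: c → 2

Answer: INVARIANT VIOLATED at state 2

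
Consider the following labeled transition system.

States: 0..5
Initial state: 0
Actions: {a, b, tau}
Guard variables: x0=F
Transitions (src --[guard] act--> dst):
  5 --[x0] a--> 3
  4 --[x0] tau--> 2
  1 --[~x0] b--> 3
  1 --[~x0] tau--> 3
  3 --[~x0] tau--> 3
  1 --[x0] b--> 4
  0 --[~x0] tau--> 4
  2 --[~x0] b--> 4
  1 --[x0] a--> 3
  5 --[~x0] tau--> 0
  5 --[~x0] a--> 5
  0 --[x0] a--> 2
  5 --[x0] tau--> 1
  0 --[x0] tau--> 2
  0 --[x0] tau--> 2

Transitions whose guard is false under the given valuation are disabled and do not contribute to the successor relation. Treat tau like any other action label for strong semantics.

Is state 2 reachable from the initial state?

Answer: UNREACHABLE

Trace:
After dropping false guards: 7 live edges.
depth 0: {0}
depth 1: {4}  now seen {0,4}
Reachable = {0,4}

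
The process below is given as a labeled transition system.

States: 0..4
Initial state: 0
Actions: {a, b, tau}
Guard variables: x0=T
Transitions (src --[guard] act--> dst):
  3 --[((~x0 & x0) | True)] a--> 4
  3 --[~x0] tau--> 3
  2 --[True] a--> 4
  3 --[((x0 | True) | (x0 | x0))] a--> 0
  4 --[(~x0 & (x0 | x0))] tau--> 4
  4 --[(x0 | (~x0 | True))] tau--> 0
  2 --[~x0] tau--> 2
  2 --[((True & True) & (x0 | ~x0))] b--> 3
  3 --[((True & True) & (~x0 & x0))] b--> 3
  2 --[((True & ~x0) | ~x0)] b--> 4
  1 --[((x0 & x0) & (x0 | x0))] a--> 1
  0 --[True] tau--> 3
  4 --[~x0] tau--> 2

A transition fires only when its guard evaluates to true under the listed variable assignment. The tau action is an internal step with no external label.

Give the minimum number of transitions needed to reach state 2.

Answer: UNREACHABLE

Trace:
BFS to 2:
  depth 0: {0}
  depth 1: {3}
  depth 2: {4}
2 never appears.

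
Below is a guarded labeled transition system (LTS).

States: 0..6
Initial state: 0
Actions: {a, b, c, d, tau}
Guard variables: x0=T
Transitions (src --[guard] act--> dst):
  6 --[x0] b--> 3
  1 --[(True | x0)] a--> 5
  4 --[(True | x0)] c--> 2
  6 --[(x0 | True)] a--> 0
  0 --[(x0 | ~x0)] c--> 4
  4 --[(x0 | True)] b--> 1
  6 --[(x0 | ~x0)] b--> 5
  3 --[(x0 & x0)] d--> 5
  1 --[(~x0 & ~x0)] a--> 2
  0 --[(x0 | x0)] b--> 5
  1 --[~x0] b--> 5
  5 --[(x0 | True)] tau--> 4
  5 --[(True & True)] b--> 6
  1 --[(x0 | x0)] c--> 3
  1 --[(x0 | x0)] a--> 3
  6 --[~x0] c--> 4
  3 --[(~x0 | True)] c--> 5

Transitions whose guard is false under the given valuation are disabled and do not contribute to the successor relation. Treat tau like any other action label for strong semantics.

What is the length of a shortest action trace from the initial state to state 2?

Answer: 2

Working:
Layered search for 2:
  L0 = {0}
  L1 = {4,5}
  L2 = {1,2,6}
2 enters at depth 2; path c·c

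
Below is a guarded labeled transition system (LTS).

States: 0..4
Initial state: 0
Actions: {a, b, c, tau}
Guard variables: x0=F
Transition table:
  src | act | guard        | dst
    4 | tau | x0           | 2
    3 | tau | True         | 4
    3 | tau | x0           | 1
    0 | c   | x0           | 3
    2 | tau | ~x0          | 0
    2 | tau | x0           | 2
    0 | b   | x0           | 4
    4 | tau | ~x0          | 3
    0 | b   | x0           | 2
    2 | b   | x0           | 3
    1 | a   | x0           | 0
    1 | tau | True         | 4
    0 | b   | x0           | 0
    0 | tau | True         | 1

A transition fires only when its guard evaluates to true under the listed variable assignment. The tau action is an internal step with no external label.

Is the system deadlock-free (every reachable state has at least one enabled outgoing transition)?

R = {0,1,3,4}
  0: tau→1  [deg 1]
  1: tau→4  [deg 1]
  3: tau→4  [deg 1]
  4: tau→3  [deg 1]

Answer: DEADLOCK-FREE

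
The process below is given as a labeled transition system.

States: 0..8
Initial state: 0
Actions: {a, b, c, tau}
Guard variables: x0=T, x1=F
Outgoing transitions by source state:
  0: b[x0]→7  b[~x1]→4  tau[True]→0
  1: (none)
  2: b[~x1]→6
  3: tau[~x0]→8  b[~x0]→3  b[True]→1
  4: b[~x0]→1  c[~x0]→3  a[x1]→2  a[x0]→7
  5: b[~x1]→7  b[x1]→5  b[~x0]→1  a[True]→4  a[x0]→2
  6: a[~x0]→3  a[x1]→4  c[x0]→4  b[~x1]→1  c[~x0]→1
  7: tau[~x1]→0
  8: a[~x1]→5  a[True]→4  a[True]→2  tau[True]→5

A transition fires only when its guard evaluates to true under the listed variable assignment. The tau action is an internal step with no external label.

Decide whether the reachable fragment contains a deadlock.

R = {0,4,7}
  0: b→4  b→7  tau→0  [deg 3]
  4: a→7  [deg 1]
  7: tau→0  [deg 1]

Answer: DEADLOCK-FREE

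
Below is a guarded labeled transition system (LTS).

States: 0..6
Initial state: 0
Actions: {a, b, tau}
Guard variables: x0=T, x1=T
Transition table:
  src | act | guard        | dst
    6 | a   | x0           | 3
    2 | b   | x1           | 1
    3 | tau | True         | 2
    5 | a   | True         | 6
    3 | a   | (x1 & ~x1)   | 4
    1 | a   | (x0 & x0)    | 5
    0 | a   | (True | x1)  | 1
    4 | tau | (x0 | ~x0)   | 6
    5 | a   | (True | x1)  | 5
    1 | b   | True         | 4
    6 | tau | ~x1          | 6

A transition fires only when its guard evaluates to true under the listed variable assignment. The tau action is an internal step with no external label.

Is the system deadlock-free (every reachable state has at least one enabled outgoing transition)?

Reach set: {0,1,2,3,4,5,6}
  0: a→1  [1 out]
  1: a→5  b→4  [2 out]
  2: b→1  [1 out]
  3: tau→2  [1 out]
  4: tau→6  [1 out]
  5: a→5  a→6  [2 out]
  6: a→3  [1 out]

Answer: DEADLOCK-FREE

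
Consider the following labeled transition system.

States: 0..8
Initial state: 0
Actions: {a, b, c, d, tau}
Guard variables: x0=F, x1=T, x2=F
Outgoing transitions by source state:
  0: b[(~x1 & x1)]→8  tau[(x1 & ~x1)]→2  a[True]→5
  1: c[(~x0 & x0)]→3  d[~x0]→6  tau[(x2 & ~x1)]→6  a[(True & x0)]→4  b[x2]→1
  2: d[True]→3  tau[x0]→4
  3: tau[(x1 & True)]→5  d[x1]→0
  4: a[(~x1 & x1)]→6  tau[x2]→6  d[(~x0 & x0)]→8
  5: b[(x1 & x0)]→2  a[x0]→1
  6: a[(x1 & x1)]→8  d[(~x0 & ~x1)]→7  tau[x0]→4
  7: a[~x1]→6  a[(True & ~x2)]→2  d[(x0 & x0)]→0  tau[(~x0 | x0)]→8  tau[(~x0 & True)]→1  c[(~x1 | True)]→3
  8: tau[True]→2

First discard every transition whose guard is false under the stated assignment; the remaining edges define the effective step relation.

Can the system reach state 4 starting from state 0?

Answer: UNREACHABLE

Working:
After dropping false guards: 11 live edges.
depth 0: {0}
depth 1: {5}  cumulative {0,5}
Reachable = {0,5}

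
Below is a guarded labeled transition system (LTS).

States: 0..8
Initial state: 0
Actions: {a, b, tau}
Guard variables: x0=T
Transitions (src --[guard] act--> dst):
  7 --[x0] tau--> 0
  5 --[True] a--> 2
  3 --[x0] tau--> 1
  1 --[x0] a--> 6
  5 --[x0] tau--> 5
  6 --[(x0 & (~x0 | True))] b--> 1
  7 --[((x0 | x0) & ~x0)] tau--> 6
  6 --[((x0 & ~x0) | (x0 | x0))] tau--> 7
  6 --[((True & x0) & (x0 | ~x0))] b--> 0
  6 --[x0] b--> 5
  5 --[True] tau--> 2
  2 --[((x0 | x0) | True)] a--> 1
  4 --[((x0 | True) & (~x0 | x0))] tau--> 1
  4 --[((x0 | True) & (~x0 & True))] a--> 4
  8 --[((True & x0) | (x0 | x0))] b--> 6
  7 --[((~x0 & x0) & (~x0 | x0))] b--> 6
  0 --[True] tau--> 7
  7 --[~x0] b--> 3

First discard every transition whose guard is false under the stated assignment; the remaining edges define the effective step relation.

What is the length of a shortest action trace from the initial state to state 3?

Answer: UNREACHABLE

Analysis:
BFS to 3:
  L0 = {0}
  L1 = {7}
3 never appears.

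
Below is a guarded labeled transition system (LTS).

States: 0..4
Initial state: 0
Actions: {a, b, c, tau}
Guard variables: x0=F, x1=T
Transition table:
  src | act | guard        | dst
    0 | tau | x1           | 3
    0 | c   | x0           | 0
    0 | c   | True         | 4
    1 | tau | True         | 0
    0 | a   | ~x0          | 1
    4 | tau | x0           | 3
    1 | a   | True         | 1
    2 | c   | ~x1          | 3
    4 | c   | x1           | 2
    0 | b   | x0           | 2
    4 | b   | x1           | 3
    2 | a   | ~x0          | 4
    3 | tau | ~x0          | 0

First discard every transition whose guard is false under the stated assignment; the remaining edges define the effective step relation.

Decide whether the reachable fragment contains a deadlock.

Reach set: {0,1,2,3,4}
  0: a→1  c→4  tau→3  [3 out]
  1: a→1  tau→0  [2 out]
  2: a→4  [1 out]
  3: tau→0  [1 out]
  4: b→3  c→2  [2 out]

Answer: DEADLOCK-FREE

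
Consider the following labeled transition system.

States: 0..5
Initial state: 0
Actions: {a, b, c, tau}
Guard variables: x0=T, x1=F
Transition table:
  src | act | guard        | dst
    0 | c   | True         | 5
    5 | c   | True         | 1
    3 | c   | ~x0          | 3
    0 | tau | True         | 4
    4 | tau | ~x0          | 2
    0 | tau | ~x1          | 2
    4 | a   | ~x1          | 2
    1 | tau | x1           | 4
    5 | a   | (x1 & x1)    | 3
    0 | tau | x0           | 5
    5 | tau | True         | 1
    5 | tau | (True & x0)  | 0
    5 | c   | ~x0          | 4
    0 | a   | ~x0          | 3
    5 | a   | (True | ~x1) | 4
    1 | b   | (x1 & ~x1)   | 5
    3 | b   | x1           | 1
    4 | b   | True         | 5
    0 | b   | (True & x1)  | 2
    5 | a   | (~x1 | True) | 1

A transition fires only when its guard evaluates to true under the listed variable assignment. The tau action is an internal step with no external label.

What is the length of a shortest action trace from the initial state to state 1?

Layered search for 1:
  L0 = {0}
  L1 = {2,4,5}
  L2 = {1}
first hit 1 at d=2 via c·a

Answer: 2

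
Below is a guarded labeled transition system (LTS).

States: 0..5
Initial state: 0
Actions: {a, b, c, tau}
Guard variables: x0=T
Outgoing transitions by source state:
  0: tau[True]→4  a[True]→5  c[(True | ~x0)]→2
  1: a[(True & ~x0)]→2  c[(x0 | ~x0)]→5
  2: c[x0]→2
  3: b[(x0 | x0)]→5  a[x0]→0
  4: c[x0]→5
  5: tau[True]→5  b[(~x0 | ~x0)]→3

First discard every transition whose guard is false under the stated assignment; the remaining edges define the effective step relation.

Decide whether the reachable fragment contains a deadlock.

Reach set: {0,2,4,5}
  0: a→5  c→2  tau→4  [3 exit(s)]
  2: c→2  [1 exit(s)]
  4: c→5  [1 exit(s)]
  5: tau→5  [1 exit(s)]

Answer: DEADLOCK-FREE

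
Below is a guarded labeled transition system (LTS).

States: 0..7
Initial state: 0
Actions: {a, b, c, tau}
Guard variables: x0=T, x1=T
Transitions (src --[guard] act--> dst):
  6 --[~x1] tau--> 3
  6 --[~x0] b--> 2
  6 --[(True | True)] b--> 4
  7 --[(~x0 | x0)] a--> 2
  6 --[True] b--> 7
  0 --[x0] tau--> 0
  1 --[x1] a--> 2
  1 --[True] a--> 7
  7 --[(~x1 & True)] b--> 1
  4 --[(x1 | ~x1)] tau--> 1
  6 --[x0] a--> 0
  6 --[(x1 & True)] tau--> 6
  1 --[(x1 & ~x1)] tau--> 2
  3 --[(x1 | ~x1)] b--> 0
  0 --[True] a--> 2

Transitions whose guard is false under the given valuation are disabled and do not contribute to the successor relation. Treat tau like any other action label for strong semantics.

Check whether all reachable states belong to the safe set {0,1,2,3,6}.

Answer: INVARIANT HOLDS

Working:
Inv-set: {0,1,2,3,6}
R = {0,2}
  0: safe
  2: safe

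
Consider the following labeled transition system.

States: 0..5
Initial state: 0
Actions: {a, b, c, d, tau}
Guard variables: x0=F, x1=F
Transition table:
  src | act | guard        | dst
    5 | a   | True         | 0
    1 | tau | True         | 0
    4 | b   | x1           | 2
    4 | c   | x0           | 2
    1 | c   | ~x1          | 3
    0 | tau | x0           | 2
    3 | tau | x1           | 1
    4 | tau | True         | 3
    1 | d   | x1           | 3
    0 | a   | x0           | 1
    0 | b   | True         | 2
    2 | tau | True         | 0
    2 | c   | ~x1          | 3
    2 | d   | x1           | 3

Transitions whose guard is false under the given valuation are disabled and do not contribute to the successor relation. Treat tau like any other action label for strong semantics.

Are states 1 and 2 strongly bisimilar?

Answer: BISIMILAR

Working:
Refine partition for ~:
  π0 = {{0,1,2,3,4,5}}
  π1 = {{0},{1,2},{3},{4},{5}}
5 equivalence class(es) (converged in 2)
[1]={1,2}  [2]={1,2}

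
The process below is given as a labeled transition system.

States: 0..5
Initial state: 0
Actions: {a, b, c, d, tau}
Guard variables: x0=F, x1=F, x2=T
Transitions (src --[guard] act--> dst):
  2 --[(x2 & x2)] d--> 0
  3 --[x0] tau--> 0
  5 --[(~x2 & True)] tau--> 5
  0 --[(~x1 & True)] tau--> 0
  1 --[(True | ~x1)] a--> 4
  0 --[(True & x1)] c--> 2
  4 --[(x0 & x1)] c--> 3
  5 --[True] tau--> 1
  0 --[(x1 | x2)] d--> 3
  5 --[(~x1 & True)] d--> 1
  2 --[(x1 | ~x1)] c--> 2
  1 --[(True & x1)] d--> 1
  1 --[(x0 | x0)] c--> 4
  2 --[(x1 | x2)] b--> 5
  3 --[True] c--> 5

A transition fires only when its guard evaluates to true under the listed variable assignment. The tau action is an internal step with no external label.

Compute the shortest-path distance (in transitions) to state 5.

Answer: 2

Trace:
Breadth-first toward 5:
  Layer 0: {0}
  Layer 1: {3}
  Layer 2: {5}
depth(5)=2, e.g. d·c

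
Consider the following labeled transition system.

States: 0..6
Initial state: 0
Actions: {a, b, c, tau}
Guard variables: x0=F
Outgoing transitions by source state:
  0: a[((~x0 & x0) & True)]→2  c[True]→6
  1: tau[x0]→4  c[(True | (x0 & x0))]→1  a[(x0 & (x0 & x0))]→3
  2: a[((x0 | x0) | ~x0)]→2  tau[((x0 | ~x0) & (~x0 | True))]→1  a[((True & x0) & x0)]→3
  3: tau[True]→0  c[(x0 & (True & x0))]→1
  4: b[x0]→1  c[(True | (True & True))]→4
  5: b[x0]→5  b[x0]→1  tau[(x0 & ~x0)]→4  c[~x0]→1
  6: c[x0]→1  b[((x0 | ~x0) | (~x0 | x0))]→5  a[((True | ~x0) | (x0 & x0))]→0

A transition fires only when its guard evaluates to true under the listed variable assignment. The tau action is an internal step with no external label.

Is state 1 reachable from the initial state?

Guard filter leaves 9 enabled edge(s).
L0 = {0}
L1 = {6}  total {0,6}
L2 = {5}  total {0,5,6}
L3 = {1}  total {0,1,5,6}
Reach set: {0,1,5,6}
witness 1: c·b·c

Answer: REACHABLE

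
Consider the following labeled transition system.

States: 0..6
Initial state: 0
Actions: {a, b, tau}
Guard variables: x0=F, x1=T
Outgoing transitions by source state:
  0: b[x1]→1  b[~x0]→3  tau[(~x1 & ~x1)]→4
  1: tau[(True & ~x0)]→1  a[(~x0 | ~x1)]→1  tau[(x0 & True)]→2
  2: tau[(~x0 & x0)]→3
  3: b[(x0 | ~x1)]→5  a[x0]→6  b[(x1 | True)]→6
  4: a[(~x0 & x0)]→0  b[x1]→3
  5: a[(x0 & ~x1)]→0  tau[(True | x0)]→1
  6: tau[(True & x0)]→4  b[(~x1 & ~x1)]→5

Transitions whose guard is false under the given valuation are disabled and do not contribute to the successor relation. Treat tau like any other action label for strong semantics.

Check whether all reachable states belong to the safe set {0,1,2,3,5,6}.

Allowed set {0,1,2,3,5,6}
Reachable = {0,1,3,6}
  0: ok
  1: ok
  3: ok
  6: ok

Answer: INVARIANT HOLDS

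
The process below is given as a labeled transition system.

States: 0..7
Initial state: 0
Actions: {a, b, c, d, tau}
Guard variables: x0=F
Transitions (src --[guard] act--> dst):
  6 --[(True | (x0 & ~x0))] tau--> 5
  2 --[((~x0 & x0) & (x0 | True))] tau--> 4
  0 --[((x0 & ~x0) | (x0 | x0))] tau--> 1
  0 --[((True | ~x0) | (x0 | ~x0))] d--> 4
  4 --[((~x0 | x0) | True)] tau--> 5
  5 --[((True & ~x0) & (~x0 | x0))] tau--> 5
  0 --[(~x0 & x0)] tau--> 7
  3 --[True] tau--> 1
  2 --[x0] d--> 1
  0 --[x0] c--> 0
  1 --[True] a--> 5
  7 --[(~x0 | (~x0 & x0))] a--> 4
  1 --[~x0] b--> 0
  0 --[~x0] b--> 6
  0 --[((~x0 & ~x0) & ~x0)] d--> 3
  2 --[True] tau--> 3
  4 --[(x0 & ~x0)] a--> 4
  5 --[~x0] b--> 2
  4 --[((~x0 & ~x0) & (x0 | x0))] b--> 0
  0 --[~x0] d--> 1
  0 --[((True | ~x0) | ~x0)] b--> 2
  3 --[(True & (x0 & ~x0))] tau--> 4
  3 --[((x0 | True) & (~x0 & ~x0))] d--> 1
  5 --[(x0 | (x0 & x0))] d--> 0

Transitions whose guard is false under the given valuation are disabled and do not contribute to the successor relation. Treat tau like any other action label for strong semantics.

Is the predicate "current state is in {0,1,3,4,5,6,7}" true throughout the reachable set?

Inv-set: {0,1,3,4,5,6,7}
R = {0,1,2,3,4,5,6}
  0: safe
  1: safe
  2: ✗ unsafe
  3: safe
  4: safe
  5: safe
  6: safe
reach 2 via b — violates

Answer: INVARIANT VIOLATED at state 2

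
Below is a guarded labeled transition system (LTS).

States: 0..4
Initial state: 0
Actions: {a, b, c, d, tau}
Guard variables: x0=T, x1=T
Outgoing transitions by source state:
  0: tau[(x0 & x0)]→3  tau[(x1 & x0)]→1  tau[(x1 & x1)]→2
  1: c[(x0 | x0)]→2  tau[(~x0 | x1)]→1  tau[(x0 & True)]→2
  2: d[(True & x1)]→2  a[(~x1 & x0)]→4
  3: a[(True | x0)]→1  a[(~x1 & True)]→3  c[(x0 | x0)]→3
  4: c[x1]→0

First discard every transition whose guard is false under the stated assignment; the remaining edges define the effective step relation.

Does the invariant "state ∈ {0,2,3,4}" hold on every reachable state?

Answer: INVARIANT VIOLATED at state 1

Working:
Allowed set {0,2,3,4}
R = {0,1,2,3}
  0: ✓
  1: outside
  2: ✓
  3: ✓
reach 1 via tau — violates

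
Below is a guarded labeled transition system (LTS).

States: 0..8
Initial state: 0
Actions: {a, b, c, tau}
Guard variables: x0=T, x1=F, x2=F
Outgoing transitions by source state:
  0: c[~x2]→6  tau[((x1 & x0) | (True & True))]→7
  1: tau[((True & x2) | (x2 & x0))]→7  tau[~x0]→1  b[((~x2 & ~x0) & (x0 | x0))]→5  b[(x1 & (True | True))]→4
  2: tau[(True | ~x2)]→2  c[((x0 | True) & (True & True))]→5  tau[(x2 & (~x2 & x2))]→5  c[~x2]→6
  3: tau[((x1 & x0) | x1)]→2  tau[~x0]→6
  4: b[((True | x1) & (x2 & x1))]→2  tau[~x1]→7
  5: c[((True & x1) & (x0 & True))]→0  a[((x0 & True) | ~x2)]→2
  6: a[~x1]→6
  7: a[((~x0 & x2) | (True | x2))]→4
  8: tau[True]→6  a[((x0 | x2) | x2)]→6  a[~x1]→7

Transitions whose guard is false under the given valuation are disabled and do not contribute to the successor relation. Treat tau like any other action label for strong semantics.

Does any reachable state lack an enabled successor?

Answer: DEADLOCK-FREE

Trace:
Reachable = {0,4,6,7}
  0: c→6  tau→7  [2 exit(s)]
  4: tau→7  [1 exit(s)]
  6: a→6  [1 exit(s)]
  7: a→4  [1 exit(s)]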